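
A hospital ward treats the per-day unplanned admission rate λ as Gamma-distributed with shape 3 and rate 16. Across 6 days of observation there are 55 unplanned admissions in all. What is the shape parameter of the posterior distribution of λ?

Total count 55 over total exposure 6 days.
Posterior: α' = 3 + 55 = 58, β' = 16 + 6 = 22.

58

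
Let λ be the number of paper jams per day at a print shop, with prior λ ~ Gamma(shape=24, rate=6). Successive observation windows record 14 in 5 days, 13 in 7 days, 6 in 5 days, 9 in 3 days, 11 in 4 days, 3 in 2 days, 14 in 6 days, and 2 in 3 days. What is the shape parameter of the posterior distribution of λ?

Total count: 14 + 13 + 6 + 9 + 11 + 3 + 14 + 2 = 72.
Total exposure: 5 + 7 + 5 + 3 + 4 + 2 + 6 + 3 = 35 days.
Posterior: α' = 24 + 72 = 96, β' = 6 + 35 = 41.

96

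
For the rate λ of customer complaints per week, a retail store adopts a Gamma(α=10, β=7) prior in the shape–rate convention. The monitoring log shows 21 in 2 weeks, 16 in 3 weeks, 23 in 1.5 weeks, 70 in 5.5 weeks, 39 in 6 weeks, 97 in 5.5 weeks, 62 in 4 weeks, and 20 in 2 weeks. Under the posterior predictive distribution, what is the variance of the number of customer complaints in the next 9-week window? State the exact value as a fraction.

586404/5329

Total count: 21 + 16 + 23 + 70 + 39 + 97 + 62 + 20 = 348.
Total exposure: 2 + 3 + 1.5 + 5.5 + 6 + 5.5 + 4 + 2 = 29.5 weeks.
Posterior: α' = 10 + 348 = 358, β' = 7 + 29.5 = 73/2.
The posterior predictive for a window of length T is Negative Binomial with variance T·α'·(β'+T)/β'² = 9·358·(91/2)/(5329/4) = 586404/5329.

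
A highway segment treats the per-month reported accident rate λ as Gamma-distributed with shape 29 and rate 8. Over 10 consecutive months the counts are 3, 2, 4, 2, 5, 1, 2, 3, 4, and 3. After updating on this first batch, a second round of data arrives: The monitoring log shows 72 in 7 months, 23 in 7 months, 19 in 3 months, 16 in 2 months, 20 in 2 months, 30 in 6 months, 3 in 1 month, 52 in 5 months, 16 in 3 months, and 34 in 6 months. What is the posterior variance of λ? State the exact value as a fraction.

Total count: 3 + 2 + 4 + 2 + 5 + 1 + 2 + 3 + 4 + 3 = 29.
Total exposure: 10 months.
After the first batch: Gamma(29 + 29, 8 + 10) = Gamma(58, 18).
Total count: 72 + 23 + 19 + 16 + 20 + 30 + 3 + 52 + 16 + 34 = 285.
Total exposure: 7 + 7 + 3 + 2 + 2 + 6 + 1 + 5 + 3 + 6 = 42 months.
After the second batch: Gamma(58 + 285, 18 + 42) = Gamma(343, 60).
Posterior variance = α'/β'² = 343/3600.

343/3600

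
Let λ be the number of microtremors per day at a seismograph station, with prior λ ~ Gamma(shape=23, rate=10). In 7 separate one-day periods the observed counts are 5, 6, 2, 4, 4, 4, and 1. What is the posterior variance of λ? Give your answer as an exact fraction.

49/289

Total count: 5 + 6 + 2 + 4 + 4 + 4 + 1 = 26.
Total exposure: 7 days.
Posterior: α' = 23 + 26 = 49, β' = 10 + 7 = 17.
Posterior variance = α'/β'² = 49/289.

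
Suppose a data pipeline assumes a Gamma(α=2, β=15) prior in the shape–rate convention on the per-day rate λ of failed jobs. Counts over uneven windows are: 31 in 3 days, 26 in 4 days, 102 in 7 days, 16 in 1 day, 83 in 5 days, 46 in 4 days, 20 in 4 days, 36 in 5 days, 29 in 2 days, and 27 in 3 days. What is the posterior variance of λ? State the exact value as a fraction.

418/2809

Total count: 31 + 26 + 102 + 16 + 83 + 46 + 20 + 36 + 29 + 27 = 416.
Total exposure: 3 + 4 + 7 + 1 + 5 + 4 + 4 + 5 + 2 + 3 = 38 days.
Conjugate update: add total count to the shape and total exposure to the rate, giving Gamma(418, 53).
Posterior variance = α'/β'² = 418/2809.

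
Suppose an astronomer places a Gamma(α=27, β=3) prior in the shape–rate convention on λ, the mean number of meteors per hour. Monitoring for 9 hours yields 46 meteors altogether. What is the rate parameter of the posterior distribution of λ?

12

Total count 46 over total exposure 9 hours.
Posterior: α' = 27 + 46 = 73, β' = 3 + 9 = 12.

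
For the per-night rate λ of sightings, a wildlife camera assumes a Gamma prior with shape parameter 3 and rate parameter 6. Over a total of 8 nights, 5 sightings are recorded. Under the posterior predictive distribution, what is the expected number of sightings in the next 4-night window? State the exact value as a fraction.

Total count 5 over total exposure 8 nights.
Posterior: α' = 3 + 5 = 8, β' = 6 + 8 = 14.
Predictive mean over a 4-night window = T·E[λ|data] = 4·8/14 = 16/7.

16/7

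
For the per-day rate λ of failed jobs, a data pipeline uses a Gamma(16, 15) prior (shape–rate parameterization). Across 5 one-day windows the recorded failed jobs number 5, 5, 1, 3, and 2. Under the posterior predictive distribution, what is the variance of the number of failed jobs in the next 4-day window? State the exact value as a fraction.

Total count: 5 + 5 + 1 + 3 + 2 = 16.
Total exposure: 5 days.
By Gamma–Poisson conjugacy, the posterior is Gamma(α + Σx, β + Σt) = Gamma(16 + 16, 15 + 5) = Gamma(32, 20).
The posterior predictive for a window of length T is Negative Binomial with variance T·α'·(β'+T)/β'² = 4·32·24/400 = 192/25.

192/25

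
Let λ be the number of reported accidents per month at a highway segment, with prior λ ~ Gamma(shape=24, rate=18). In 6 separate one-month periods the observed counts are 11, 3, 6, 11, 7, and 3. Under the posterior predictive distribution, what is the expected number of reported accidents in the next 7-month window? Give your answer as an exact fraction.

455/24

Total count: 11 + 3 + 6 + 11 + 7 + 3 = 41.
Total exposure: 6 months.
The Gamma prior is conjugate for the Poisson rate, so λ | data ~ Gamma(24+41, 18+6) = Gamma(65, 24).
Predictive mean over a 7-month window = T·E[λ|data] = 7·65/24 = 455/24.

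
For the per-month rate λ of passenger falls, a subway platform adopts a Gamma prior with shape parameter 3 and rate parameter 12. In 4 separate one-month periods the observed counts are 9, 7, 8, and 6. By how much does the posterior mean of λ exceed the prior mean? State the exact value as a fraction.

Total count: 9 + 7 + 8 + 6 = 30.
Total exposure: 4 months.
Posterior: α' = 3 + 30 = 33, β' = 12 + 4 = 16.
Posterior mean = 33/16 = 33/16; prior mean = 3/12 = 1/4. Difference = 33/16 − 1/4 = 29/16.

29/16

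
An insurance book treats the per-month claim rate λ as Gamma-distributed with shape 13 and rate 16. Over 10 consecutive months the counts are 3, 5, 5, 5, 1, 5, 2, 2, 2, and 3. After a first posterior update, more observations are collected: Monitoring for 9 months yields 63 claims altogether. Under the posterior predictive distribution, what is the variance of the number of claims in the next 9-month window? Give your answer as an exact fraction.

43164/1225

Total count: 3 + 5 + 5 + 5 + 1 + 5 + 2 + 2 + 2 + 3 = 33.
Total exposure: 10 months.
After the first batch: Gamma(13 + 33, 16 + 10) = Gamma(46, 26).
Total count 63 over total exposure 9 months.
After the second batch: Gamma(46 + 63, 26 + 9) = Gamma(109, 35).
The posterior predictive for a window of length T is Negative Binomial with variance T·α'·(β'+T)/β'² = 9·109·44/1225 = 43164/1225.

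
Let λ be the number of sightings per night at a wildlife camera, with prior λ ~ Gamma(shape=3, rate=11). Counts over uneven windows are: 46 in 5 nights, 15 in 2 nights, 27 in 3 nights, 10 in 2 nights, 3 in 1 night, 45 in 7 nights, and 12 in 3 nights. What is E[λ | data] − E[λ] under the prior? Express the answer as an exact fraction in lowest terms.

Total count: 46 + 15 + 27 + 10 + 3 + 45 + 12 = 158.
Total exposure: 5 + 2 + 3 + 2 + 1 + 7 + 3 = 23 nights.
The Gamma prior is conjugate for the Poisson rate, so λ | data ~ Gamma(3+158, 11+23) = Gamma(161, 34).
Posterior mean = 161/34 = 161/34; prior mean = 3/11 = 3/11. Difference = 161/34 − 3/11 = 1669/374.

1669/374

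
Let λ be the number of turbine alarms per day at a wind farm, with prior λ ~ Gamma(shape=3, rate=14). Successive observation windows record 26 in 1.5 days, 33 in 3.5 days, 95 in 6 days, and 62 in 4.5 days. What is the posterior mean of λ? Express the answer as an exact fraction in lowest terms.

438/59

Total count: 26 + 33 + 95 + 62 = 216.
Total exposure: 1.5 + 3.5 + 6 + 4.5 = 15.5 days.
Conjugate update: add total count to the shape and total exposure to the rate, giving Gamma(219, 59/2).
Posterior mean = α'/β' = 219/(59/2) = 438/59.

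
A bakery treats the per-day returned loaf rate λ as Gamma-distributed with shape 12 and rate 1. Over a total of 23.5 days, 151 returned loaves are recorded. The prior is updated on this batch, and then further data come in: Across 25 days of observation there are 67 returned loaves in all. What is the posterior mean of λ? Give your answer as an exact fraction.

460/99

Total count 151 over total exposure 23.5 days.
After the first batch: Gamma(12 + 151, 1 + 23.5) = Gamma(163, 49/2).
Total count 67 over total exposure 25 days.
After the second batch: Gamma(163 + 67, 49/2 + 25) = Gamma(230, 99/2).
Posterior mean = α'/β' = 230/(99/2) = 460/99.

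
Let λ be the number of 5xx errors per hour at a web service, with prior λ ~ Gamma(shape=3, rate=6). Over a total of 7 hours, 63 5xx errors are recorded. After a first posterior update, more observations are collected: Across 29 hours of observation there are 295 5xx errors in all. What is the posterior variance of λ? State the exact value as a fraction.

361/1764

Total count 63 over total exposure 7 hours.
After the first batch: Gamma(3 + 63, 6 + 7) = Gamma(66, 13).
Total count 295 over total exposure 29 hours.
After the second batch: Gamma(66 + 295, 13 + 29) = Gamma(361, 42).
Posterior variance = α'/β'² = 361/1764.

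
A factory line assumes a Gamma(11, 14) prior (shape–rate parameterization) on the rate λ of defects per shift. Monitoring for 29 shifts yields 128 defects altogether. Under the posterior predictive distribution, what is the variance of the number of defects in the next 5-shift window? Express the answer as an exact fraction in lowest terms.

Total count 128 over total exposure 29 shifts.
By Gamma–Poisson conjugacy, the posterior is Gamma(α + Σx, β + Σt) = Gamma(11 + 128, 14 + 29) = Gamma(139, 43).
The posterior predictive for a window of length T is Negative Binomial with variance T·α'·(β'+T)/β'² = 5·139·48/1849 = 33360/1849.

33360/1849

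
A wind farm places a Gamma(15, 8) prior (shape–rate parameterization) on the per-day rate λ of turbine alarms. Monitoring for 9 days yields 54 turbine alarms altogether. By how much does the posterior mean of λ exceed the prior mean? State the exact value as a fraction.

Total count 54 over total exposure 9 days.
The Gamma prior is conjugate for the Poisson rate, so λ | data ~ Gamma(15+54, 8+9) = Gamma(69, 17).
Posterior mean = 69/17 = 69/17; prior mean = 15/8 = 15/8. Difference = 69/17 − 15/8 = 297/136.

297/136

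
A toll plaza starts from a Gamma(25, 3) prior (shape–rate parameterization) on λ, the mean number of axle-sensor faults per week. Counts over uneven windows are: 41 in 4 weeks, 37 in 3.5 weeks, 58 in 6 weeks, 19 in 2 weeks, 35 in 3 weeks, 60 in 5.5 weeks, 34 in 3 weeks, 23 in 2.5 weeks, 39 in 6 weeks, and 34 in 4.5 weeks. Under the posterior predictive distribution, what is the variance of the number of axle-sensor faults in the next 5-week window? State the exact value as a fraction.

Total count: 41 + 37 + 58 + 19 + 35 + 60 + 34 + 23 + 39 + 34 = 380.
Total exposure: 4 + 3.5 + 6 + 2 + 3 + 5.5 + 3 + 2.5 + 6 + 4.5 = 40 weeks.
Posterior: α' = 25 + 380 = 405, β' = 3 + 40 = 43.
The posterior predictive for a window of length T is Negative Binomial with variance T·α'·(β'+T)/β'² = 5·405·48/1849 = 97200/1849.

97200/1849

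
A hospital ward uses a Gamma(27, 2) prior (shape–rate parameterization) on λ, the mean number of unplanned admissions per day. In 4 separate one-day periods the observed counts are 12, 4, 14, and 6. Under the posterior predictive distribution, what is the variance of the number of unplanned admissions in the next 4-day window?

Total count: 12 + 4 + 14 + 6 = 36.
Total exposure: 4 days.
Gamma(α, β) with Poisson data over total exposure Σt gives posterior Gamma(α+Σx, β+Σt) = Gamma(63, 6).
The posterior predictive for a window of length T is Negative Binomial with variance T·α'·(β'+T)/β'² = 4·63·10/36 = 70.

70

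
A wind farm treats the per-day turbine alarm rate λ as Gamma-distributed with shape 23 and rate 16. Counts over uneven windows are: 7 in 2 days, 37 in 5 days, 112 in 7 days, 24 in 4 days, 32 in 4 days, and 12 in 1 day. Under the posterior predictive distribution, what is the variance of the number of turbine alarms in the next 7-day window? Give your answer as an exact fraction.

Total count: 7 + 37 + 112 + 24 + 32 + 12 = 224.
Total exposure: 2 + 5 + 7 + 4 + 4 + 1 = 23 days.
Posterior: α' = 23 + 224 = 247, β' = 16 + 23 = 39.
The posterior predictive for a window of length T is Negative Binomial with variance T·α'·(β'+T)/β'² = 7·247·46/1521 = 6118/117.

6118/117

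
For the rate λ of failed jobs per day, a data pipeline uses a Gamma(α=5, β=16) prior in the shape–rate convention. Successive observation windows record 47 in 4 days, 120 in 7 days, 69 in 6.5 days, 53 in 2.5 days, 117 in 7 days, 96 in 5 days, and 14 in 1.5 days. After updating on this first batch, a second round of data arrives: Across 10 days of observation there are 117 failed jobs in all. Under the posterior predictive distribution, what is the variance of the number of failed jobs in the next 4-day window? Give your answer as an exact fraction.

648208/14161

Total count: 47 + 120 + 69 + 53 + 117 + 96 + 14 = 516.
Total exposure: 4 + 7 + 6.5 + 2.5 + 7 + 5 + 1.5 = 33.5 days.
After the first batch: Gamma(5 + 516, 16 + 33.5) = Gamma(521, 99/2).
Total count 117 over total exposure 10 days.
After the second batch: Gamma(521 + 117, 99/2 + 10) = Gamma(638, 119/2).
The posterior predictive for a window of length T is Negative Binomial with variance T·α'·(β'+T)/β'² = 4·638·(127/2)/(14161/4) = 648208/14161.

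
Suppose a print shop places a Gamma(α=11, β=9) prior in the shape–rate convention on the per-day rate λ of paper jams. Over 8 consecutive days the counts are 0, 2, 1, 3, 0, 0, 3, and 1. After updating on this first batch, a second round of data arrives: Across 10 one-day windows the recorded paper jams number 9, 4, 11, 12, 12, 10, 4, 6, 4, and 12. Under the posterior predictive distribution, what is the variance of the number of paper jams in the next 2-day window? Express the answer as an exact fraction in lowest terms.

2030/243

Total count: 0 + 2 + 1 + 3 + 0 + 0 + 3 + 1 = 10.
Total exposure: 8 days.
After the first batch: Gamma(11 + 10, 9 + 8) = Gamma(21, 17).
Total count: 9 + 4 + 11 + 12 + 12 + 10 + 4 + 6 + 4 + 12 = 84.
Total exposure: 10 days.
After the second batch: Gamma(21 + 84, 17 + 10) = Gamma(105, 27).
The posterior predictive for a window of length T is Negative Binomial with variance T·α'·(β'+T)/β'² = 2·105·29/729 = 2030/243.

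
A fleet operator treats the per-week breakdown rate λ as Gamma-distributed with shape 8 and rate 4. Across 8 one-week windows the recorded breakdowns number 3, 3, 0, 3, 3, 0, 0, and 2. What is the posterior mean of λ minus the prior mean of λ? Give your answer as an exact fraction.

Total count: 3 + 3 + 0 + 3 + 3 + 0 + 0 + 2 = 14.
Total exposure: 8 weeks.
Conjugate update: add total count to the shape and total exposure to the rate, giving Gamma(22, 12).
Posterior mean = 22/12 = 11/6; prior mean = 8/4 = 2. Difference = 11/6 − 2 = -1/6.

-1/6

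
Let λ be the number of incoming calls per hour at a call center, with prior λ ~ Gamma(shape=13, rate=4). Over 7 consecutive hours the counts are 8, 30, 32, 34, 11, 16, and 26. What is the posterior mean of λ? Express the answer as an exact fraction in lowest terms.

170/11

Total count: 8 + 30 + 32 + 34 + 11 + 16 + 26 = 157.
Total exposure: 7 hours.
Gamma(α, β) with Poisson data over total exposure Σt gives posterior Gamma(α+Σx, β+Σt) = Gamma(170, 11).
Posterior mean = α'/β' = 170/11.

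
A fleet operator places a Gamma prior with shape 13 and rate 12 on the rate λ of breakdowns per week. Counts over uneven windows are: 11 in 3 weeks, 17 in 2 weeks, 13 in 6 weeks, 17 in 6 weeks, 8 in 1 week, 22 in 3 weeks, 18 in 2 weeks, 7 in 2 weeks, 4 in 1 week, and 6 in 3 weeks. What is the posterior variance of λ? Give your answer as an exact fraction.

136/1681

Total count: 11 + 17 + 13 + 17 + 8 + 22 + 18 + 7 + 4 + 6 = 123.
Total exposure: 3 + 2 + 6 + 6 + 1 + 3 + 2 + 2 + 1 + 3 = 29 weeks.
By Gamma–Poisson conjugacy, the posterior is Gamma(α + Σx, β + Σt) = Gamma(13 + 123, 12 + 29) = Gamma(136, 41).
Posterior variance = α'/β'² = 136/1681.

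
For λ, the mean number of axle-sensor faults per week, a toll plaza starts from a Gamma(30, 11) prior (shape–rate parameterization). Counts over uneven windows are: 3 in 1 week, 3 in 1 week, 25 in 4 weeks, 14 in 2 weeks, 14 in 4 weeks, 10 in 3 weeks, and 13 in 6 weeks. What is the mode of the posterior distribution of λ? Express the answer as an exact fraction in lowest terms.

Total count: 3 + 3 + 25 + 14 + 14 + 10 + 13 = 82.
Total exposure: 1 + 1 + 4 + 2 + 4 + 3 + 6 = 21 weeks.
Posterior: α' = 30 + 82 = 112, β' = 11 + 21 = 32.
Posterior mode = (α'−1)/β' = 111/32.

111/32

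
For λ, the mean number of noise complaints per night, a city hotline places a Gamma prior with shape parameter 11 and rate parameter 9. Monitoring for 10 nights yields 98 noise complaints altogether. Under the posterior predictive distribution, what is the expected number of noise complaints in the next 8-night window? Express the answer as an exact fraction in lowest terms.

872/19

Total count 98 over total exposure 10 nights.
Posterior: α' = 11 + 98 = 109, β' = 9 + 10 = 19.
Predictive mean over an 8-night window = T·E[λ|data] = 8·109/19 = 872/19.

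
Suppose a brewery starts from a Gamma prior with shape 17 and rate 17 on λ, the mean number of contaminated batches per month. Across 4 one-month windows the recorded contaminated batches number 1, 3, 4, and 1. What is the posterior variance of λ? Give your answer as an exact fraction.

26/441

Total count: 1 + 3 + 4 + 1 = 9.
Total exposure: 4 months.
Conjugate update: add total count to the shape and total exposure to the rate, giving Gamma(26, 21).
Posterior variance = α'/β'² = 26/441.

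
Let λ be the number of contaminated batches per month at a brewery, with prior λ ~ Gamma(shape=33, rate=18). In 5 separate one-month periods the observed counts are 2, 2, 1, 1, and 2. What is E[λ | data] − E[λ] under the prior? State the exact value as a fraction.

Total count: 2 + 2 + 1 + 1 + 2 = 8.
Total exposure: 5 months.
Gamma(α, β) with Poisson data over total exposure Σt gives posterior Gamma(α+Σx, β+Σt) = Gamma(41, 23).
Posterior mean = 41/23 = 41/23; prior mean = 33/18 = 11/6. Difference = 41/23 − 11/6 = -7/138.

-7/138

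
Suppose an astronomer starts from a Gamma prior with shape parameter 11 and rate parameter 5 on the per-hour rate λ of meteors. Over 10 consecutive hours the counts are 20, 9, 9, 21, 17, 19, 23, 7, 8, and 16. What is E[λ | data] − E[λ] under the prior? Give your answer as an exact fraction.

127/15

Total count: 20 + 9 + 9 + 21 + 17 + 19 + 23 + 7 + 8 + 16 = 149.
Total exposure: 10 hours.
Conjugate update: add total count to the shape and total exposure to the rate, giving Gamma(160, 15).
Posterior mean = 160/15 = 32/3; prior mean = 11/5 = 11/5. Difference = 32/3 − 11/5 = 127/15.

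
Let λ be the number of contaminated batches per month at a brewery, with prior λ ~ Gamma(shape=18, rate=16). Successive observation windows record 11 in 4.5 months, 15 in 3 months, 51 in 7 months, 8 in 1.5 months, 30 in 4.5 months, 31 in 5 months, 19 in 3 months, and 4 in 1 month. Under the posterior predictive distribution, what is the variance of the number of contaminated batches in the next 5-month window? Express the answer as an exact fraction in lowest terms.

Total count: 11 + 15 + 51 + 8 + 30 + 31 + 19 + 4 = 169.
Total exposure: 4.5 + 3 + 7 + 1.5 + 4.5 + 5 + 3 + 1 = 29.5 months.
Gamma(α, β) with Poisson data over total exposure Σt gives posterior Gamma(α+Σx, β+Σt) = Gamma(187, 91/2).
The posterior predictive for a window of length T is Negative Binomial with variance T·α'·(β'+T)/β'² = 5·187·(101/2)/(8281/4) = 188870/8281.

188870/8281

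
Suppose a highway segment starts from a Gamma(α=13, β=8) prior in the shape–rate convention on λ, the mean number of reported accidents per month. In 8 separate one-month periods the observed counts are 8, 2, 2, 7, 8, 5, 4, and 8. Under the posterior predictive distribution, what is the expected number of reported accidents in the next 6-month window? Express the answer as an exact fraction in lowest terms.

171/8

Total count: 8 + 2 + 2 + 7 + 8 + 5 + 4 + 8 = 44.
Total exposure: 8 months.
Conjugate update: add total count to the shape and total exposure to the rate, giving Gamma(57, 16).
Predictive mean over a 6-month window = T·E[λ|data] = 6·57/16 = 171/8.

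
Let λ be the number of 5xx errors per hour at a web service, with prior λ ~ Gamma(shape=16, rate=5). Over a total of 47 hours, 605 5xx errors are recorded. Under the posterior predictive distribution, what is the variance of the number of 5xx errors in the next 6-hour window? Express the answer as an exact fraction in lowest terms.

Total count 605 over total exposure 47 hours.
Conjugate update: add total count to the shape and total exposure to the rate, giving Gamma(621, 52).
The posterior predictive for a window of length T is Negative Binomial with variance T·α'·(β'+T)/β'² = 6·621·58/2704 = 54027/676.

54027/676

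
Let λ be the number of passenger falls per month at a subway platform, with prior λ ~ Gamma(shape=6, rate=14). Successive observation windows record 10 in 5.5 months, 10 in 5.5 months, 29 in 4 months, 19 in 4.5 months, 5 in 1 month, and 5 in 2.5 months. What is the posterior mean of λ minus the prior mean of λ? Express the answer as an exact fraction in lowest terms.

477/259

Total count: 10 + 10 + 29 + 19 + 5 + 5 = 78.
Total exposure: 5.5 + 5.5 + 4 + 4.5 + 1 + 2.5 = 23 months.
Posterior: α' = 6 + 78 = 84, β' = 14 + 23 = 37.
Posterior mean = 84/37 = 84/37; prior mean = 6/14 = 3/7. Difference = 84/37 − 3/7 = 477/259.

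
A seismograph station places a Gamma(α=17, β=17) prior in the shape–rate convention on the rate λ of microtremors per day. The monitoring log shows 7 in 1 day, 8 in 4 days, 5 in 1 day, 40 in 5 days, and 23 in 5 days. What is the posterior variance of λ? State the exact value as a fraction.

Total count: 7 + 8 + 5 + 40 + 23 = 83.
Total exposure: 1 + 4 + 1 + 5 + 5 = 16 days.
Gamma(α, β) with Poisson data over total exposure Σt gives posterior Gamma(α+Σx, β+Σt) = Gamma(100, 33).
Posterior variance = α'/β'² = 100/1089.

100/1089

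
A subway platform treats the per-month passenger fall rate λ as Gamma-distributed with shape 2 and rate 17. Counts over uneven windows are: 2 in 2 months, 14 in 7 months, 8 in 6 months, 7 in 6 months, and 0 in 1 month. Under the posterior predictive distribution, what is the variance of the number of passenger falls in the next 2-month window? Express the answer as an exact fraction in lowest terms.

Total count: 2 + 14 + 8 + 7 + 0 = 31.
Total exposure: 2 + 7 + 6 + 6 + 1 = 22 months.
Gamma(α, β) with Poisson data over total exposure Σt gives posterior Gamma(α+Σx, β+Σt) = Gamma(33, 39).
The posterior predictive for a window of length T is Negative Binomial with variance T·α'·(β'+T)/β'² = 2·33·41/1521 = 902/507.

902/507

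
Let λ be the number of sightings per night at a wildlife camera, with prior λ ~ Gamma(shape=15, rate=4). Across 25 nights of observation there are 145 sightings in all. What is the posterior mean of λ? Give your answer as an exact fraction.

Total count 145 over total exposure 25 nights.
The Gamma prior is conjugate for the Poisson rate, so λ | data ~ Gamma(15+145, 4+25) = Gamma(160, 29).
Posterior mean = α'/β' = 160/29.

160/29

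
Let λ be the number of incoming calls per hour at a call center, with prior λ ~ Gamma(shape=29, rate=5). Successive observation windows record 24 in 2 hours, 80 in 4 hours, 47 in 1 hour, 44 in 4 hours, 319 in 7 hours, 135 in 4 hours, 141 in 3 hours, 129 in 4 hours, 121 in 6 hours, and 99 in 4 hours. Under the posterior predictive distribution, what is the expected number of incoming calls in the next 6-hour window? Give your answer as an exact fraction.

1752/11

Total count: 24 + 80 + 47 + 44 + 319 + 135 + 141 + 129 + 121 + 99 = 1139.
Total exposure: 2 + 4 + 1 + 4 + 7 + 4 + 3 + 4 + 6 + 4 = 39 hours.
Posterior: α' = 29 + 1139 = 1168, β' = 5 + 39 = 44.
Predictive mean over a 6-hour window = T·E[λ|data] = 6·1168/44 = 1752/11.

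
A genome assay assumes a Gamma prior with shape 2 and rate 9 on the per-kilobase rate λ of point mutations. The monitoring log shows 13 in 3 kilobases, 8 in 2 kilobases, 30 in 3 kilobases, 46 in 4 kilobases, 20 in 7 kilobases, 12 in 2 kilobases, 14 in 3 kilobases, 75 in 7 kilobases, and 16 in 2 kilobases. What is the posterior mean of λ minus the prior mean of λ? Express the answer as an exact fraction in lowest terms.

Total count: 13 + 8 + 30 + 46 + 20 + 12 + 14 + 75 + 16 = 234.
Total exposure: 3 + 2 + 3 + 4 + 7 + 2 + 3 + 7 + 2 = 33 kilobases.
By Gamma–Poisson conjugacy, the posterior is Gamma(α + Σx, β + Σt) = Gamma(2 + 234, 9 + 33) = Gamma(236, 42).
Posterior mean = 236/42 = 118/21; prior mean = 2/9 = 2/9. Difference = 118/21 − 2/9 = 340/63.

340/63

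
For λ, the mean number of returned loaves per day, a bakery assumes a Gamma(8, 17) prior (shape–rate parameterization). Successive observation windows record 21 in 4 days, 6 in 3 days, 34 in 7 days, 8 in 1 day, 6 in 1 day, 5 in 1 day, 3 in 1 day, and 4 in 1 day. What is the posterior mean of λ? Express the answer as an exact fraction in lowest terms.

Total count: 21 + 6 + 34 + 8 + 6 + 5 + 3 + 4 = 87.
Total exposure: 4 + 3 + 7 + 1 + 1 + 1 + 1 + 1 = 19 days.
Gamma(α, β) with Poisson data over total exposure Σt gives posterior Gamma(α+Σx, β+Σt) = Gamma(95, 36).
Posterior mean = α'/β' = 95/36.

95/36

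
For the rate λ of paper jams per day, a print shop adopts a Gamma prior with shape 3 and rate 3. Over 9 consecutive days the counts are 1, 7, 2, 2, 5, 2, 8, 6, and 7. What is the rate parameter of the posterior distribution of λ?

12

Total count: 1 + 7 + 2 + 2 + 5 + 2 + 8 + 6 + 7 = 40.
Total exposure: 9 days.
The Gamma prior is conjugate for the Poisson rate, so λ | data ~ Gamma(3+40, 3+9) = Gamma(43, 12).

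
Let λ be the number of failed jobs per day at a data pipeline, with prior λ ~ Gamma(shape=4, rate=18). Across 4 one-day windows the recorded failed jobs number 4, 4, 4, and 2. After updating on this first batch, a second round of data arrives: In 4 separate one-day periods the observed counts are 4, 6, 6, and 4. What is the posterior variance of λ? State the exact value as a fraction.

Total count: 4 + 4 + 4 + 2 = 14.
Total exposure: 4 days.
After the first batch: Gamma(4 + 14, 18 + 4) = Gamma(18, 22).
Total count: 4 + 6 + 6 + 4 = 20.
Total exposure: 4 days.
After the second batch: Gamma(18 + 20, 22 + 4) = Gamma(38, 26).
Posterior variance = α'/β'² = 38/676 = 19/338.

19/338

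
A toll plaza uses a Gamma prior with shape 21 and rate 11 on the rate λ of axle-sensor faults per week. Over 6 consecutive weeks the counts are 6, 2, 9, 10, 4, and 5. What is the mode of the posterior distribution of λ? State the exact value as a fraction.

Total count: 6 + 2 + 9 + 10 + 4 + 5 = 36.
Total exposure: 6 weeks.
The Gamma prior is conjugate for the Poisson rate, so λ | data ~ Gamma(21+36, 11+6) = Gamma(57, 17).
Posterior mode = (α'−1)/β' = 56/17.

56/17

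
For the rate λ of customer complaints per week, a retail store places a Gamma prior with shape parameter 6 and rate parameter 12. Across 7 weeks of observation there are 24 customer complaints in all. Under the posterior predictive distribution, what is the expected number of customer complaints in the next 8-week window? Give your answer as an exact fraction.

Total count 24 over total exposure 7 weeks.
By Gamma–Poisson conjugacy, the posterior is Gamma(α + Σx, β + Σt) = Gamma(6 + 24, 12 + 7) = Gamma(30, 19).
Predictive mean over an 8-week window = T·E[λ|data] = 8·30/19 = 240/19.

240/19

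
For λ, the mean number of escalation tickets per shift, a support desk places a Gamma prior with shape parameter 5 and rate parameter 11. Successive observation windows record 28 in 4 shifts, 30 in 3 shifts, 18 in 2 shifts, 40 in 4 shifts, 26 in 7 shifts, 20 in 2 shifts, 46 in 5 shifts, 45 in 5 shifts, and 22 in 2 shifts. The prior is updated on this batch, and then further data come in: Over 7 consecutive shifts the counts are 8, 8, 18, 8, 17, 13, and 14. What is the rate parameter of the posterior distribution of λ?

Total count: 28 + 30 + 18 + 40 + 26 + 20 + 46 + 45 + 22 = 275.
Total exposure: 4 + 3 + 2 + 4 + 7 + 2 + 5 + 5 + 2 = 34 shifts.
After the first batch: Gamma(5 + 275, 11 + 34) = Gamma(280, 45).
Total count: 8 + 8 + 18 + 8 + 17 + 13 + 14 = 86.
Total exposure: 7 shifts.
After the second batch: Gamma(280 + 86, 45 + 7) = Gamma(366, 52).

52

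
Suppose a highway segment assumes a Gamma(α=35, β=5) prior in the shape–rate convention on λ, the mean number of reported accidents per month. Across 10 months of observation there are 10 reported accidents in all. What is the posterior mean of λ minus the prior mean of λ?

-4

Total count 10 over total exposure 10 months.
By Gamma–Poisson conjugacy, the posterior is Gamma(α + Σx, β + Σt) = Gamma(35 + 10, 5 + 10) = Gamma(45, 15).
Posterior mean = 45/15 = 3; prior mean = 35/5 = 7. Difference = 3 − 7 = -4.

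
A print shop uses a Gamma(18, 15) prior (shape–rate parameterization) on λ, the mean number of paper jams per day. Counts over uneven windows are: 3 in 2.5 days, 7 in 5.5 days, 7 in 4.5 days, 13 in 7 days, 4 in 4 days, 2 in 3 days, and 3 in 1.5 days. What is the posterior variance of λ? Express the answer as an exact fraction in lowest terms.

57/1849

Total count: 3 + 7 + 7 + 13 + 4 + 2 + 3 = 39.
Total exposure: 2.5 + 5.5 + 4.5 + 7 + 4 + 3 + 1.5 = 28 days.
Gamma(α, β) with Poisson data over total exposure Σt gives posterior Gamma(α+Σx, β+Σt) = Gamma(57, 43).
Posterior variance = α'/β'² = 57/1849.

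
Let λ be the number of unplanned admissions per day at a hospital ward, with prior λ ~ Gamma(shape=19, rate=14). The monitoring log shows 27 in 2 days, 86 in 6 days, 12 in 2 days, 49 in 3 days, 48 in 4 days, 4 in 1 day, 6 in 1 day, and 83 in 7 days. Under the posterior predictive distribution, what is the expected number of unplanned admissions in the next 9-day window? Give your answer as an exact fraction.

1503/20

Total count: 27 + 86 + 12 + 49 + 48 + 4 + 6 + 83 = 315.
Total exposure: 2 + 6 + 2 + 3 + 4 + 1 + 1 + 7 = 26 days.
Conjugate update: add total count to the shape and total exposure to the rate, giving Gamma(334, 40).
Predictive mean over a 9-day window = T·E[λ|data] = 9·334/40 = 1503/20.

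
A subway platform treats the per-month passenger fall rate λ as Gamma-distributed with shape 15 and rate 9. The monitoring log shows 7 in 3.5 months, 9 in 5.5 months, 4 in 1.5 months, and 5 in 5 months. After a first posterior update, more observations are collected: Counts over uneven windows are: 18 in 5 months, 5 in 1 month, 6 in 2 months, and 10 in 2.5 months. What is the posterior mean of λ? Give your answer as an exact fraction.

Total count: 7 + 9 + 4 + 5 = 25.
Total exposure: 3.5 + 5.5 + 1.5 + 5 = 15.5 months.
After the first batch: Gamma(15 + 25, 9 + 15.5) = Gamma(40, 49/2).
Total count: 18 + 5 + 6 + 10 = 39.
Total exposure: 5 + 1 + 2 + 2.5 = 10.5 months.
After the second batch: Gamma(40 + 39, 49/2 + 10.5) = Gamma(79, 35).
Posterior mean = α'/β' = 79/35.

79/35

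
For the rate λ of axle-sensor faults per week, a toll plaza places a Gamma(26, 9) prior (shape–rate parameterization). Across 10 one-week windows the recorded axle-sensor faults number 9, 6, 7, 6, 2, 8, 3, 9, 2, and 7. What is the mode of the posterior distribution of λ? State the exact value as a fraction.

84/19

Total count: 9 + 6 + 7 + 6 + 2 + 8 + 3 + 9 + 2 + 7 = 59.
Total exposure: 10 weeks.
Conjugate update: add total count to the shape and total exposure to the rate, giving Gamma(85, 19).
Posterior mode = (α'−1)/β' = 84/19.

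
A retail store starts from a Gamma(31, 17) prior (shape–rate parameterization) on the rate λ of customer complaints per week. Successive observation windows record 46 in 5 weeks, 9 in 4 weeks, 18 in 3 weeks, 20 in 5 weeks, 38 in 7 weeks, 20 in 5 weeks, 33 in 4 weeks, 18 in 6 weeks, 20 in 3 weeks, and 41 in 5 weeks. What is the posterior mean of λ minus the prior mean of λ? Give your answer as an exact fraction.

Total count: 46 + 9 + 18 + 20 + 38 + 20 + 33 + 18 + 20 + 41 = 263.
Total exposure: 5 + 4 + 3 + 5 + 7 + 5 + 4 + 6 + 3 + 5 = 47 weeks.
Gamma(α, β) with Poisson data over total exposure Σt gives posterior Gamma(α+Σx, β+Σt) = Gamma(294, 64).
Posterior mean = 294/64 = 147/32; prior mean = 31/17 = 31/17. Difference = 147/32 − 31/17 = 1507/544.

1507/544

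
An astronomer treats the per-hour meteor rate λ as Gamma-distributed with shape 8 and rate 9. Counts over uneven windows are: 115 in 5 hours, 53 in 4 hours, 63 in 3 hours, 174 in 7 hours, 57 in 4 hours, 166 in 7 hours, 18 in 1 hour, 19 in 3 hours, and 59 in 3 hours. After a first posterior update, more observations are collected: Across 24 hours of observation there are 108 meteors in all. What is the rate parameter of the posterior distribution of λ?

Total count: 115 + 53 + 63 + 174 + 57 + 166 + 18 + 19 + 59 = 724.
Total exposure: 5 + 4 + 3 + 7 + 4 + 7 + 1 + 3 + 3 = 37 hours.
After the first batch: Gamma(8 + 724, 9 + 37) = Gamma(732, 46).
Total count 108 over total exposure 24 hours.
After the second batch: Gamma(732 + 108, 46 + 24) = Gamma(840, 70).

70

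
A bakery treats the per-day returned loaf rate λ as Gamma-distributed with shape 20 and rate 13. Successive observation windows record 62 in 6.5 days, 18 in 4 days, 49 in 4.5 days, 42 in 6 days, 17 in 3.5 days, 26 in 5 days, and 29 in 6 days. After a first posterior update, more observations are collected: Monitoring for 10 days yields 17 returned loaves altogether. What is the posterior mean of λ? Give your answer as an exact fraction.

560/117

Total count: 62 + 18 + 49 + 42 + 17 + 26 + 29 = 243.
Total exposure: 6.5 + 4 + 4.5 + 6 + 3.5 + 5 + 6 = 35.5 days.
After the first batch: Gamma(20 + 243, 13 + 35.5) = Gamma(263, 97/2).
Total count 17 over total exposure 10 days.
After the second batch: Gamma(263 + 17, 97/2 + 10) = Gamma(280, 117/2).
Posterior mean = α'/β' = 280/(117/2) = 560/117.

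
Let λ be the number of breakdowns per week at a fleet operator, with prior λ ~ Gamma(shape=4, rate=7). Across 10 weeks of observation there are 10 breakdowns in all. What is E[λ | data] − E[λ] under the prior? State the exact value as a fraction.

30/119

Total count 10 over total exposure 10 weeks.
Conjugate update: add total count to the shape and total exposure to the rate, giving Gamma(14, 17).
Posterior mean = 14/17 = 14/17; prior mean = 4/7 = 4/7. Difference = 14/17 − 4/7 = 30/119.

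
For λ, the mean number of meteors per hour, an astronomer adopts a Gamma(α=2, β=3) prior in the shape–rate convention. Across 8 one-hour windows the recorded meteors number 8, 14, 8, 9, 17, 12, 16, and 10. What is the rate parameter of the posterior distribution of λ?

Total count: 8 + 14 + 8 + 9 + 17 + 12 + 16 + 10 = 94.
Total exposure: 8 hours.
Posterior: α' = 2 + 94 = 96, β' = 3 + 8 = 11.

11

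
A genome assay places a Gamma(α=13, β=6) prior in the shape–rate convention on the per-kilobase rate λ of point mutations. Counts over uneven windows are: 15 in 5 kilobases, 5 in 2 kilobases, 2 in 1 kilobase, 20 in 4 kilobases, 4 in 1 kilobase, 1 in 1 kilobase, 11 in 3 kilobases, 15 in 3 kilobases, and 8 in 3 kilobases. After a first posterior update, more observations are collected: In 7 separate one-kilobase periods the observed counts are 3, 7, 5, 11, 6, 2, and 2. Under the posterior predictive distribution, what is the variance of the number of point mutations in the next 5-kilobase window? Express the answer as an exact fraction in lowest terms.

Total count: 15 + 5 + 2 + 20 + 4 + 1 + 11 + 15 + 8 = 81.
Total exposure: 5 + 2 + 1 + 4 + 1 + 1 + 3 + 3 + 3 = 23 kilobases.
After the first batch: Gamma(13 + 81, 6 + 23) = Gamma(94, 29).
Total count: 3 + 7 + 5 + 11 + 6 + 2 + 2 = 36.
Total exposure: 7 kilobases.
After the second batch: Gamma(94 + 36, 29 + 7) = Gamma(130, 36).
The posterior predictive for a window of length T is Negative Binomial with variance T·α'·(β'+T)/β'² = 5·130·41/1296 = 13325/648.

13325/648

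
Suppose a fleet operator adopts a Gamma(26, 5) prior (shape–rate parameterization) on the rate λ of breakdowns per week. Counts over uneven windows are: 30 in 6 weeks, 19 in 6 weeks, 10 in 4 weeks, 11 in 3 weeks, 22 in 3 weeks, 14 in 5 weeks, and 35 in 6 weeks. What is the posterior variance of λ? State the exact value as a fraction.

167/1444

Total count: 30 + 19 + 10 + 11 + 22 + 14 + 35 = 141.
Total exposure: 6 + 6 + 4 + 3 + 3 + 5 + 6 = 33 weeks.
By Gamma–Poisson conjugacy, the posterior is Gamma(α + Σx, β + Σt) = Gamma(26 + 141, 5 + 33) = Gamma(167, 38).
Posterior variance = α'/β'² = 167/1444.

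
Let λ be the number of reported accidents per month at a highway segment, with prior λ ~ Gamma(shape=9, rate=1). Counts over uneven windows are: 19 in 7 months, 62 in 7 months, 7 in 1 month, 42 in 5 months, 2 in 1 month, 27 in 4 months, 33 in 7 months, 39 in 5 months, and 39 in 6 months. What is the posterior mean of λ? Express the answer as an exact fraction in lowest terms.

Total count: 19 + 62 + 7 + 42 + 2 + 27 + 33 + 39 + 39 = 270.
Total exposure: 7 + 7 + 1 + 5 + 1 + 4 + 7 + 5 + 6 = 43 months.
Posterior: α' = 9 + 270 = 279, β' = 1 + 43 = 44.
Posterior mean = α'/β' = 279/44.

279/44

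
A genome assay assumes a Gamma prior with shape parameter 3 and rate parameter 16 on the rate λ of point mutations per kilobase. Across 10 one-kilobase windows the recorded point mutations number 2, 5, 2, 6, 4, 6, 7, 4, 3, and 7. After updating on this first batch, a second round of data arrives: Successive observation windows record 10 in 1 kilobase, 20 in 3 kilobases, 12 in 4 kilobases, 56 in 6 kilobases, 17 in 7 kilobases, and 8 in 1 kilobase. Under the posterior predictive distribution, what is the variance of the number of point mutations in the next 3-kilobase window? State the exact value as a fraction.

Total count: 2 + 5 + 2 + 6 + 4 + 6 + 7 + 4 + 3 + 7 = 46.
Total exposure: 10 kilobases.
After the first batch: Gamma(3 + 46, 16 + 10) = Gamma(49, 26).
Total count: 10 + 20 + 12 + 56 + 17 + 8 = 123.
Total exposure: 1 + 3 + 4 + 6 + 7 + 1 = 22 kilobases.
After the second batch: Gamma(49 + 123, 26 + 22) = Gamma(172, 48).
The posterior predictive for a window of length T is Negative Binomial with variance T·α'·(β'+T)/β'² = 3·172·51/2304 = 731/64.

731/64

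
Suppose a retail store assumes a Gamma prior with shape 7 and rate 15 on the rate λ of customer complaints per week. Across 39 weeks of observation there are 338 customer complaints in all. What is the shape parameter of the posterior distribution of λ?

Total count 338 over total exposure 39 weeks.
Conjugate update: add total count to the shape and total exposure to the rate, giving Gamma(345, 54).

345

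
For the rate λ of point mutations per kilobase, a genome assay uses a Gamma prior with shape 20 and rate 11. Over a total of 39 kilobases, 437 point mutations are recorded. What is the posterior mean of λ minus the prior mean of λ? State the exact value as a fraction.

Total count 437 over total exposure 39 kilobases.
Conjugate update: add total count to the shape and total exposure to the rate, giving Gamma(457, 50).
Posterior mean = 457/50 = 457/50; prior mean = 20/11 = 20/11. Difference = 457/50 − 20/11 = 4027/550.

4027/550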